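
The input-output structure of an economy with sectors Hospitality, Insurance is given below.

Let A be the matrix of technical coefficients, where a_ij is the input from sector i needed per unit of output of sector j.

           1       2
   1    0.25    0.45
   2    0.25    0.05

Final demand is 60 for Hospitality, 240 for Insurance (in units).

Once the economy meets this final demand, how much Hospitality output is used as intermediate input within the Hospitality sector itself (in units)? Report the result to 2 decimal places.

z_11 = 68.75

I − A =
  [   0.75    -0.45]
  [  -0.25     0.95]
det(I−A) = (0.75)(0.95) − (-0.45)(-0.25) = 0.6000
adj(I−A) = [[0.95, 0.45], [0.25, 0.75]]
(I − A)⁻¹ = adj(I−A) / det(I−A) ≈
  [   1.5833     0.7500]
  [   0.4167     1.2500]
First solve x = (I − A)⁻¹ d = adj(I−A)·d / det(I−A); in particular x_1 = (0.95·60 + 0.45·240) / 0.6000 = 165.00 / 0.6000 = 275.0000.
Intermediate flow from 1 to 1: z_11 = a_11 · x_1 = 0.25 × 165.00 / 0.6000 = 41.25 / 0.6000 = 68.75.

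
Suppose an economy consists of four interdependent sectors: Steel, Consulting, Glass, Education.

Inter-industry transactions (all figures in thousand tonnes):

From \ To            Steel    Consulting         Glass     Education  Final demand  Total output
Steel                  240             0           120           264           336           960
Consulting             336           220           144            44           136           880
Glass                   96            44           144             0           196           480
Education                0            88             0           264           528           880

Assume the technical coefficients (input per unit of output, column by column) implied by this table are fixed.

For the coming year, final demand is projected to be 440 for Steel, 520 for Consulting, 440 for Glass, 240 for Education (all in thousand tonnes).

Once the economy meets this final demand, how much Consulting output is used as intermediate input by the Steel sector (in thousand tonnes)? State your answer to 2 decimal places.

Technical coefficients a_ij = z_ij / X_j:
  a_11 = 240/960 = 0.25, a_21 = 336/960 = 0.35, a_31 = 96/960 = 0.10, a_41 = 0/960 = 0.00
  a_12 = 0/880 = 0.00, a_22 = 220/880 = 0.25, a_32 = 44/880 = 0.05, a_42 = 88/880 = 0.10
  a_13 = 120/480 = 0.25, a_23 = 144/480 = 0.30, a_33 = 144/480 = 0.30, a_43 = 0/480 = 0.00
  a_14 = 264/880 = 0.30, a_24 = 44/880 = 0.05, a_34 = 0/880 = 0.00, a_44 = 264/880 = 0.30
I − A =
  [   0.75     0.00    -0.25    -0.30]
  [  -0.35     0.75    -0.30    -0.05]
  [  -0.10    -0.05     0.70     0.00]
  [   0.00    -0.10     0.00     0.70]
Compute the cofactors C_ij = (−1)^(i+j)·(3×3 minor ij) of I−A; the adjugate is their transpose:
adj(I−A) = Cᵀ =
  [ 0.353500   0.029750   0.139000   0.153625]
  [ 0.192500   0.350000   0.218750   0.107500]
  [ 0.064250   0.029250   0.379500   0.029625]
  [ 0.027500   0.050000   0.031250   0.359375]
det(I−A) = Σ_j (I−A)_1j·C_1j = (0.75)(0.353500) + (0.00)(0.192500) + (-0.25)(0.064250) + (-0.30)(0.027500) = 0.2408125
(I − A)⁻¹ = adj(I−A) / det(I−A) ≈
  [   1.4679     0.1235     0.5772     0.6379]
  [   0.7994     1.4534     0.9084     0.4464]
  [   0.2668     0.1215     1.5759     0.1230]
  [   0.1142     0.2076     0.1298     1.4923]
First solve x = (I − A)⁻¹ d = adj(I−A)·d / det(I−A); in particular x_1 = (0.353500·440 + 0.029750·520 + 0.139000·440 + 0.153625·240) / 0.2408125 = 269.04 / 0.2408125 ≈ 1117.2178.
Intermediate flow from 2 to 1: z_21 = a_21 · x_1 = 0.35 × 269.04 / 0.2408125 = 94.164 / 0.2408125 ≈ 391.03.

z_21 = 391.03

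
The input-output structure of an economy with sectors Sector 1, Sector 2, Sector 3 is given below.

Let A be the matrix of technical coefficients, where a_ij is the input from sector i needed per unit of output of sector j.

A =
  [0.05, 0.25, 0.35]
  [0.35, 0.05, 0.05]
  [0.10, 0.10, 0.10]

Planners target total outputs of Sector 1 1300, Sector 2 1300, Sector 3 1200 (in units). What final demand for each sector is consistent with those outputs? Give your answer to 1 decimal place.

I − A =
  [   0.95    -0.25    -0.35]
  [  -0.35     0.95    -0.05]
  [  -0.10    -0.10     0.90]
d = (I − A) x:
  d_1 = (+0.95)·1300 + (-0.25)·1300 + (-0.35)·1200 = 490.0
  d_2 = (-0.35)·1300 + (+0.95)·1300 + (-0.05)·1200 = 720.0
  d_3 = (-0.10)·1300 + (-0.10)·1300 + (+0.90)·1200 = 820.0

d_1 = 490.0, d_2 = 720.0, d_3 = 820.0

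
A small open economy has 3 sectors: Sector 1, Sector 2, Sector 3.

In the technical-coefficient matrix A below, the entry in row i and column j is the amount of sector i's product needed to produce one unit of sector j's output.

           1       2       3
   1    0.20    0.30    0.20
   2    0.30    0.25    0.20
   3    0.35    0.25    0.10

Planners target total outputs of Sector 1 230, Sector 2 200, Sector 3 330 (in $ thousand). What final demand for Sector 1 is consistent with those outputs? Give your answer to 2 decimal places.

I − A =
  [   0.80    -0.30    -0.20]
  [  -0.30     0.75    -0.20]
  [  -0.35    -0.25     0.90]
d = (I − A) x:
  d_1 = (+0.80)·230 + (-0.30)·200 + (-0.20)·330 = 58.00
  d_2 = (-0.30)·230 + (+0.75)·200 + (-0.20)·330 = 15.00
  d_3 = (-0.35)·230 + (-0.25)·200 + (+0.90)·330 = 166.50

d_1 = 58.00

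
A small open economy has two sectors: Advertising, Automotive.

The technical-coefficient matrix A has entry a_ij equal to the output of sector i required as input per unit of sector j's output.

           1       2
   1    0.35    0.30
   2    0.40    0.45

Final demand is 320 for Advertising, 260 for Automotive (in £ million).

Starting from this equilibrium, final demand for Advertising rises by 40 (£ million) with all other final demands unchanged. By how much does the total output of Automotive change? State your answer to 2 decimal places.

Δx_2 = 67.37

I − A =
  [   0.65    -0.30]
  [  -0.40     0.55]
det(I−A) = (0.65)(0.55) − (-0.30)(-0.40) = 0.2375
adj(I−A) = [[0.55, 0.30], [0.40, 0.65]]
(I − A)⁻¹ = adj(I−A) / det(I−A) ≈
  [   2.3158     1.2632]
  [   1.6842     2.7368]
Δx = (I − A)⁻¹ Δd with Δd having +40 in the Advertising component and 0 elsewhere.
So Δx_2 = L_21 · (+40), where L_21 = adj(I−A)_21 / det(I−A) = 0.40 / 0.2375.
Δx_2 = 0.40 × (+40) / 0.2375 = 16.00 / 0.2375 ≈ 67.37.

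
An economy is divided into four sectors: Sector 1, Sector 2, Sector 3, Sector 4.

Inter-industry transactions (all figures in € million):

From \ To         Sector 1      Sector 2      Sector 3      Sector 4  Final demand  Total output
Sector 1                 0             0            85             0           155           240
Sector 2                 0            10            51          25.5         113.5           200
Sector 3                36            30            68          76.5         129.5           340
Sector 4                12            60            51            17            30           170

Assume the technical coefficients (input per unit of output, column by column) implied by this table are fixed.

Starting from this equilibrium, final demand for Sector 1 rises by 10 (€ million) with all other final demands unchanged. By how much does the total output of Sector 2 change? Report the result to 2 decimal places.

Technical coefficients a_ij = z_ij / X_j:
  a_11 = 0/240 = 0.00, a_21 = 0/240 = 0.00, a_31 = 36/240 = 0.15, a_41 = 12/240 = 0.05
  a_12 = 0/200 = 0.00, a_22 = 10/200 = 0.05, a_32 = 30/200 = 0.15, a_42 = 60/200 = 0.30
  a_13 = 85/340 = 0.25, a_23 = 51/340 = 0.15, a_33 = 68/340 = 0.20, a_43 = 51/340 = 0.15
  a_14 = 0/170 = 0.00, a_24 = 25.5/170 = 0.15, a_34 = 76.5/170 = 0.45, a_44 = 17/170 = 0.10
I − A =
  [   1.00     0.00    -0.25     0.00]
  [   0.00     0.95    -0.15    -0.15]
  [  -0.15    -0.15     0.80    -0.45]
  [  -0.05    -0.30    -0.15     0.90]
Compute the cofactors C_ij = (−1)^(i+j)·(3×3 minor ij) of I−A; the adjugate is their transpose:
adj(I−A) = Cᵀ =
  [ 0.540000   0.067500   0.202500   0.112500]
  [ 0.033000   0.613125   0.159375   0.181875]
  [ 0.144000   0.270000   0.810000   0.450000]
  [ 0.065000   0.253125   0.199375   0.701875]
det(I−A) = Σ_j (I−A)_1j·C_1j = (1.00)(0.540000) + (0.00)(0.033000) + (-0.25)(0.144000) + (0.00)(0.065000) = 0.5040
(I − A)⁻¹ = adj(I−A) / det(I−A) ≈
  [   1.0714     0.1339     0.4018     0.2232]
  [   0.0655     1.2165     0.3162     0.3609]
  [   0.2857     0.5357     1.6071     0.8929]
  [   0.1290     0.5022     0.3956     1.3926]
Δx = (I − A)⁻¹ Δd with Δd having +10 in the Sector 1 component and 0 elsewhere.
So Δx_2 = L_21 · (+10), where L_21 = adj(I−A)_21 / det(I−A) = 0.033000 / 0.5040.
Δx_2 = 0.033000 × (+10) / 0.5040 = 0.33 / 0.5040 ≈ 0.65.

Δx_2 = 0.65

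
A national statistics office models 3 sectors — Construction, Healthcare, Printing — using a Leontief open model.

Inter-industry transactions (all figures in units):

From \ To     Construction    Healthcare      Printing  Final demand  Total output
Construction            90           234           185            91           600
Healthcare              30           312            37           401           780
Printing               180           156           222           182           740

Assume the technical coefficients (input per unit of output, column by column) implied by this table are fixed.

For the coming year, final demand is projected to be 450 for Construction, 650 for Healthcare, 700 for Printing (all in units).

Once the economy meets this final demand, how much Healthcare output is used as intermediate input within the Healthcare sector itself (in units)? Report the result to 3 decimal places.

z_HH = 558.042

Technical coefficients a_ij = z_ij / X_j:
  a_CC = 90/600 = 0.15, a_HC = 30/600 = 0.05, a_PC = 180/600 = 0.30
  a_CH = 234/780 = 0.30, a_HH = 312/780 = 0.40, a_PH = 156/780 = 0.20
  a_CP = 185/740 = 0.25, a_HP = 37/740 = 0.05, a_PP = 222/740 = 0.30
I − A =
  [   0.85    -0.30    -0.25]
  [  -0.05     0.60    -0.05]
  [  -0.30    -0.20     0.70]
Cofactors of I−A, C_ij = (−1)^(i+j)·(minor ij) (rows/columns in the sector order above):
  C_11 = (0.60)(0.70) − (-0.05)(-0.20) = 0.4100
  C_12 = −[(-0.05)(0.70) − (-0.05)(-0.30)] = 0.0500
  C_13 = (-0.05)(-0.20) − (0.60)(-0.30) = 0.1900
  C_21 = −[(-0.30)(0.70) − (-0.25)(-0.20)] = 0.2600
  C_22 = (0.85)(0.70) − (-0.25)(-0.30) = 0.5200
  C_23 = −[(0.85)(-0.20) − (-0.30)(-0.30)] = 0.2600
  C_31 = (-0.30)(-0.05) − (-0.25)(0.60) = 0.1650
  C_32 = −[(0.85)(-0.05) − (-0.25)(-0.05)] = 0.0550
  C_33 = (0.85)(0.60) − (-0.30)(-0.05) = 0.4950
det(I−A) = Σ_j (I−A)_1j·C_1j = (0.85)(0.4100) + (-0.30)(0.0500) + (-0.25)(0.1900) = 0.2860
adj(I−A) = Cᵀ =
  [ 0.4100   0.2600   0.1650]
  [ 0.0500   0.5200   0.0550]
  [ 0.1900   0.2600   0.4950]
(I − A)⁻¹ = adj(I−A) / det(I−A) ≈
  [   1.4336     0.9091     0.5769]
  [   0.1748     1.8182     0.1923]
  [   0.6643     0.9091     1.7308]
First solve x = (I − A)⁻¹ d = adj(I−A)·d / det(I−A); in particular x_H = (0.0500·450 + 0.5200·650 + 0.0550·700) / 0.2860 = 399.00 / 0.2860 ≈ 1395.10490.
Intermediate flow from H to H: z_HH = a_HH · x_H = 0.40 × 399.00 / 0.2860 = 159.60 / 0.2860 ≈ 558.042.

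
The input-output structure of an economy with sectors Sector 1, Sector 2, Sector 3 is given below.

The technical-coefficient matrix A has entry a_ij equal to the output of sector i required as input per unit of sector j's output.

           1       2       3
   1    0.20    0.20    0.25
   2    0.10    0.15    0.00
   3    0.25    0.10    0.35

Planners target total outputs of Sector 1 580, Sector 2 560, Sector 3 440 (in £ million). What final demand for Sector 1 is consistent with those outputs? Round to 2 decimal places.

d_1 = 242.00

I − A =
  [   0.80    -0.20    -0.25]
  [  -0.10     0.85     0.00]
  [  -0.25    -0.10     0.65]
d = (I − A) x:
  d_1 = (+0.80)·580 + (-0.20)·560 + (-0.25)·440 = 242.00
  d_2 = (-0.10)·580 + (+0.85)·560 + (+0.00)·440 = 418.00
  d_3 = (-0.25)·580 + (-0.10)·560 + (+0.65)·440 = 85.00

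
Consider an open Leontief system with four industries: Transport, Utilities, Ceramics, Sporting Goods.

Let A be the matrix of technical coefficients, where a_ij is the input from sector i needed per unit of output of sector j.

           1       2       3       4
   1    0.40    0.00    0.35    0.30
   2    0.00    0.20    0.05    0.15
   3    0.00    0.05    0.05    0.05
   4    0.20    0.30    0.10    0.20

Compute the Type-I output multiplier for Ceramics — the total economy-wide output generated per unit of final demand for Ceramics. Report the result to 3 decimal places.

I − A =
  [   0.60     0.00    -0.35    -0.30]
  [   0.00     0.80    -0.05    -0.15]
  [   0.00    -0.05     0.95    -0.05]
  [  -0.20    -0.30    -0.10     0.80]
Compute the cofactors C_ij = (−1)^(i+j)·(3×3 minor ij) of I−A; the adjugate is their transpose:
adj(I−A) = Cᵀ =
  [ 0.557750   0.106250   0.236750   0.243875]
  [ 0.029000   0.392500   0.040500   0.087000]
  [ 0.009500   0.030000   0.309000   0.028500]
  [ 0.151500   0.177500   0.113000   0.454500]
det(I−A) = Σ_j (I−A)_1j·C_1j = (0.60)(0.557750) + (0.00)(0.029000) + (-0.35)(0.009500) + (-0.30)(0.151500) = 0.285875
(I − A)⁻¹ = adj(I−A) / det(I−A) ≈
  [   1.9510     0.3717     0.8282     0.8531]
  [   0.1014     1.3730     0.1417     0.3043]
  [   0.0332     0.1049     1.0809     0.0997]
  [   0.5300     0.6209     0.3953     1.5899]
The output multiplier for sector j is the column-j sum of the Leontief inverse (I − A)⁻¹ = adj(I−A) / det(I−A).
Column 3 of adj(I−A): (0.236750, 0.040500, 0.309000, 0.113000); det(I−A) = 0.285875.
m_3 = (0.236750 + 0.040500 + 0.309000 + 0.113000) / 0.285875 = 0.69925 / 0.285875 ≈ 2.446.

m_3 = 2.446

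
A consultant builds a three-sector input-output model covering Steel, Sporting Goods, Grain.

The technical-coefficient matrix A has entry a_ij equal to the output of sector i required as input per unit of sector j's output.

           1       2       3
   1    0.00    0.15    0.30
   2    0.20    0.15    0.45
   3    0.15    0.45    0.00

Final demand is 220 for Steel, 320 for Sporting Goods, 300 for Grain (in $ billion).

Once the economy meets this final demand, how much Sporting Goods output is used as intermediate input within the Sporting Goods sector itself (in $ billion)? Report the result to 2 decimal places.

I − A =
  [   1.00    -0.15    -0.30]
  [  -0.20     0.85    -0.45]
  [  -0.15    -0.45     1.00]
Cofactors of I−A, C_ij = (−1)^(i+j)·(minor ij) (rows/columns in the sector order above):
  C_11 = (0.85)(1.00) − (-0.45)(-0.45) = 0.6475
  C_12 = −[(-0.20)(1.00) − (-0.45)(-0.15)] = 0.2675
  C_13 = (-0.20)(-0.45) − (0.85)(-0.15) = 0.2175
  C_21 = −[(-0.15)(1.00) − (-0.30)(-0.45)] = 0.2850
  C_22 = (1.00)(1.00) − (-0.30)(-0.15) = 0.9550
  C_23 = −[(1.00)(-0.45) − (-0.15)(-0.15)] = 0.4725
  C_31 = (-0.15)(-0.45) − (-0.30)(0.85) = 0.3225
  C_32 = −[(1.00)(-0.45) − (-0.30)(-0.20)] = 0.5100
  C_33 = (1.00)(0.85) − (-0.15)(-0.20) = 0.8200
det(I−A) = Σ_j (I−A)_1j·C_1j = (1.00)(0.6475) + (-0.15)(0.2675) + (-0.30)(0.2175) = 0.542125
adj(I−A) = Cᵀ =
  [ 0.6475   0.2850   0.3225]
  [ 0.2675   0.9550   0.5100]
  [ 0.2175   0.4725   0.8200]
(I − A)⁻¹ = adj(I−A) / det(I−A) ≈
  [   1.1944     0.5257     0.5949]
  [   0.4934     1.7616     0.9407]
  [   0.4012     0.8716     1.5126]
First solve x = (I − A)⁻¹ d = adj(I−A)·d / det(I−A); in particular x_2 = (0.2675·220 + 0.9550·320 + 0.5100·300) / 0.542125 = 517.45 / 0.542125 ≈ 954.4847.
Intermediate flow from 2 to 2: z_22 = a_22 · x_2 = 0.15 × 517.45 / 0.542125 = 77.6175 / 0.542125 ≈ 143.17.

z_22 = 143.17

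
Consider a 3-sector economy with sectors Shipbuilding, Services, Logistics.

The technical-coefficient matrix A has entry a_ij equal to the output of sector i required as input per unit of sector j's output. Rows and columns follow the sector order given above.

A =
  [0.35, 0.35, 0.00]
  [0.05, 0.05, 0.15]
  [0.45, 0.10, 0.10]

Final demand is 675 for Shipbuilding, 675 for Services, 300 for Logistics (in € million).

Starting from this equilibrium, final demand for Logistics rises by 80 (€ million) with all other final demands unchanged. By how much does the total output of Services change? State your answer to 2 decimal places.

I − A =
  [   0.65    -0.35     0.00]
  [  -0.05     0.95    -0.15]
  [  -0.45    -0.10     0.90]
Cofactors of I−A, C_ij = (−1)^(i+j)·(minor ij) (rows/columns in the sector order above):
  C_11 = (0.95)(0.90) − (-0.15)(-0.10) = 0.8400
  C_12 = −[(-0.05)(0.90) − (-0.15)(-0.45)] = 0.1125
  C_13 = (-0.05)(-0.10) − (0.95)(-0.45) = 0.4325
  C_21 = −[(-0.35)(0.90) − (0.00)(-0.10)] = 0.3150
  C_22 = (0.65)(0.90) − (0.00)(-0.45) = 0.5850
  C_23 = −[(0.65)(-0.10) − (-0.35)(-0.45)] = 0.2225
  C_31 = (-0.35)(-0.15) − (0.00)(0.95) = 0.0525
  C_32 = −[(0.65)(-0.15) − (0.00)(-0.05)] = 0.0975
  C_33 = (0.65)(0.95) − (-0.35)(-0.05) = 0.6000
det(I−A) = Σ_j (I−A)_1j·C_1j = (0.65)(0.8400) + (-0.35)(0.1125) + (0.00)(0.4325) = 0.506625
adj(I−A) = Cᵀ =
  [ 0.8400   0.3150   0.0525]
  [ 0.1125   0.5850   0.0975]
  [ 0.4325   0.2225   0.6000]
(I − A)⁻¹ = adj(I−A) / det(I−A) ≈
  [   1.6580     0.6218     0.1036]
  [   0.2221     1.1547     0.1925]
  [   0.8537     0.4392     1.1843]
Δx = (I − A)⁻¹ Δd with Δd having +80 in the Logistics component and 0 elsewhere.
So Δx_2 = L_23 · (+80), where L_23 = adj(I−A)_23 / det(I−A) = 0.0975 / 0.506625.
Δx_2 = 0.0975 × (+80) / 0.506625 = 7.80 / 0.506625 ≈ 15.40.

Δx_2 = 15.40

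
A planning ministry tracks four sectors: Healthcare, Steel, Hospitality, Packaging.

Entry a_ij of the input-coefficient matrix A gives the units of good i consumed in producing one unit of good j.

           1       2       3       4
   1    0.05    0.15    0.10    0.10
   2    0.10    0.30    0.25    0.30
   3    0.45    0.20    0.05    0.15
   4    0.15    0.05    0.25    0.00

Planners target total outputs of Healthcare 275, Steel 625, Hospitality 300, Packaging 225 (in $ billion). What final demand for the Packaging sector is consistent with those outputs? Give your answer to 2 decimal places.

I − A =
  [   0.95    -0.15    -0.10    -0.10]
  [  -0.10     0.70    -0.25    -0.30]
  [  -0.45    -0.20     0.95    -0.15]
  [  -0.15    -0.05    -0.25     1.00]
d = (I − A) x:
  d_1 = (+0.95)·275 + (-0.15)·625 + (-0.10)·300 + (-0.10)·225 = 115.00
  d_2 = (-0.10)·275 + (+0.70)·625 + (-0.25)·300 + (-0.30)·225 = 267.50
  d_3 = (-0.45)·275 + (-0.20)·625 + (+0.95)·300 + (-0.15)·225 = 2.50
  d_4 = (-0.15)·275 + (-0.05)·625 + (-0.25)·300 + (+1.00)·225 = 77.50

d_4 = 77.50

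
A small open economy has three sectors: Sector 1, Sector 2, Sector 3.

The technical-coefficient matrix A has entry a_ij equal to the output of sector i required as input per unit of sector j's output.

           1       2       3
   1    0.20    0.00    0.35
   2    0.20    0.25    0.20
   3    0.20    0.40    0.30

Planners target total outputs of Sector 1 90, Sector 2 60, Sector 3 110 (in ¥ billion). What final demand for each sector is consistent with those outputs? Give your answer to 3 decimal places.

I − A =
  [   0.80     0.00    -0.35]
  [  -0.20     0.75    -0.20]
  [  -0.20    -0.40     0.70]
d = (I − A) x:
  d_1 = (+0.80)·90 + (+0.00)·60 + (-0.35)·110 = 33.500
  d_2 = (-0.20)·90 + (+0.75)·60 + (-0.20)·110 = 5.000
  d_3 = (-0.20)·90 + (-0.40)·60 + (+0.70)·110 = 35.000

d_1 = 33.500, d_2 = 5.000, d_3 = 35.000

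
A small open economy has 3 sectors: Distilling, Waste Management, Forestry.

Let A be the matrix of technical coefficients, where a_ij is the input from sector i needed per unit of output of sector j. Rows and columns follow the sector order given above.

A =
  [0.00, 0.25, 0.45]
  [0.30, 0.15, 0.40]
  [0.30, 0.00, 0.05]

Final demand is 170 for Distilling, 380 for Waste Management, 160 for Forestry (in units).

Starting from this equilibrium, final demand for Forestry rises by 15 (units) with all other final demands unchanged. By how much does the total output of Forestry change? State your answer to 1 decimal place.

Δx_3 = 19.7

I − A =
  [   1.00    -0.25    -0.45]
  [  -0.30     0.85    -0.40]
  [  -0.30     0.00     0.95]
Cofactors of I−A, C_ij = (−1)^(i+j)·(minor ij) (rows/columns in the sector order above):
  C_11 = (0.85)(0.95) − (-0.40)(0.00) = 0.8075
  C_12 = −[(-0.30)(0.95) − (-0.40)(-0.30)] = 0.4050
  C_13 = (-0.30)(0.00) − (0.85)(-0.30) = 0.2550
  C_21 = −[(-0.25)(0.95) − (-0.45)(0.00)] = 0.2375
  C_22 = (1.00)(0.95) − (-0.45)(-0.30) = 0.8150
  C_23 = −[(1.00)(0.00) − (-0.25)(-0.30)] = 0.0750
  C_31 = (-0.25)(-0.40) − (-0.45)(0.85) = 0.4825
  C_32 = −[(1.00)(-0.40) − (-0.45)(-0.30)] = 0.5350
  C_33 = (1.00)(0.85) − (-0.25)(-0.30) = 0.7750
det(I−A) = Σ_j (I−A)_1j·C_1j = (1.00)(0.8075) + (-0.25)(0.4050) + (-0.45)(0.2550) = 0.5915
adj(I−A) = Cᵀ =
  [ 0.8075   0.2375   0.4825]
  [ 0.4050   0.8150   0.5350]
  [ 0.2550   0.0750   0.7750]
(I − A)⁻¹ = adj(I−A) / det(I−A) ≈
  [   1.3652     0.4015     0.8157]
  [   0.6847     1.3779     0.9045]
  [   0.4311     0.1268     1.3102]
Δx = (I − A)⁻¹ Δd with Δd having +15 in the Forestry component and 0 elsewhere.
So Δx_3 = L_33 · (+15), where L_33 = adj(I−A)_33 / det(I−A) = 0.7750 / 0.5915.
Δx_3 = 0.7750 × (+15) / 0.5915 = 11.625 / 0.5915 ≈ 19.7.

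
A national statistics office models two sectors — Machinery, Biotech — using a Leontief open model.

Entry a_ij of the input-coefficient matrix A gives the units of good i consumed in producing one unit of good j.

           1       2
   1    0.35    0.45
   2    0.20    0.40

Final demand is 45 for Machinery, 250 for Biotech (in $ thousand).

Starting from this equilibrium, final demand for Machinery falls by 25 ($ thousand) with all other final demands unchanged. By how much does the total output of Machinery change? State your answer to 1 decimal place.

I − A =
  [   0.65    -0.45]
  [  -0.20     0.60]
det(I−A) = (0.65)(0.60) − (-0.45)(-0.20) = 0.3000
adj(I−A) = [[0.60, 0.45], [0.20, 0.65]]
(I − A)⁻¹ = adj(I−A) / det(I−A) ≈
  [   2.0000     1.5000]
  [   0.6667     2.1667]
Δx = (I − A)⁻¹ Δd with Δd having -25 in the Machinery component and 0 elsewhere.
So Δx_1 = L_11 · (-25), where L_11 = adj(I−A)_11 / det(I−A) = 0.60 / 0.3000.
Δx_1 = 0.60 × (-25) / 0.3000 = -15.00 / 0.3000 = -50.0.

Δx_1 = -50.0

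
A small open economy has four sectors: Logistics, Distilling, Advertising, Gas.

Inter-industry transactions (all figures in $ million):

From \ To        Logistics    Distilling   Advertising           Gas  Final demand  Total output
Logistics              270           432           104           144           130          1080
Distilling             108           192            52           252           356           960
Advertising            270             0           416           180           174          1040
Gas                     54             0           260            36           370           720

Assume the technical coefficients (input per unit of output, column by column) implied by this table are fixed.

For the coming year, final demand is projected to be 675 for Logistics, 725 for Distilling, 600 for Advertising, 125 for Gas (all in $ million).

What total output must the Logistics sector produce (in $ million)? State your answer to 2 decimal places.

Technical coefficients a_ij = z_ij / X_j:
  a_11 = 270/1080 = 0.25, a_21 = 108/1080 = 0.10, a_31 = 270/1080 = 0.25, a_41 = 54/1080 = 0.05
  a_12 = 432/960 = 0.45, a_22 = 192/960 = 0.20, a_32 = 0/960 = 0.00, a_42 = 0/960 = 0.00
  a_13 = 104/1040 = 0.10, a_23 = 52/1040 = 0.05, a_33 = 416/1040 = 0.40, a_43 = 260/1040 = 0.25
  a_14 = 144/720 = 0.20, a_24 = 252/720 = 0.35, a_34 = 180/720 = 0.25, a_44 = 36/720 = 0.05
I − A =
  [   0.75    -0.45    -0.10    -0.20]
  [  -0.10     0.80    -0.05    -0.35]
  [  -0.25     0.00     0.60    -0.25]
  [  -0.05     0.00    -0.25     0.95]
Compute the cofactors C_ij = (−1)^(i+j)·(3×3 minor ij) of I−A; the adjugate is their transpose:
adj(I−A) = Cᵀ =
  [ 0.406000   0.228375   0.176750   0.216125]
  [ 0.095625   0.337125   0.117000   0.175125]
  [ 0.200000   0.112500   0.511375   0.218125]
  [ 0.074000   0.041625   0.143875   0.307375]
det(I−A) = Σ_j (I−A)_1j·C_1j = (0.75)(0.406000) + (-0.45)(0.095625) + (-0.10)(0.200000) + (-0.20)(0.074000) = 0.22666875
(I − A)⁻¹ = adj(I−A) / det(I−A) ≈
  [   1.7912     1.0075     0.7798     0.9535]
  [   0.4219     1.4873     0.5162     0.7726]
  [   0.8823     0.4963     2.2560     0.9623]
  [   0.3265     0.1836     0.6347     1.3561]
x = (I − A)⁻¹ d = adj(I−A)·d / det(I−A), with det(I−A) = 0.22666875:
  x_1 = (0.406000·675 + 0.228375·725 + 0.176750·600 + 0.216125·125) / 0.22666875 = 572.6875 / 0.22666875 ≈ 2526.54
  x_2 = (0.095625·675 + 0.337125·725 + 0.117000·600 + 0.175125·125) / 0.22666875 = 401.053125 / 0.22666875 ≈ 1769.34
  x_3 = (0.200000·675 + 0.112500·725 + 0.511375·600 + 0.218125·125) / 0.22666875 = 550.653125 / 0.22666875 ≈ 2429.33
  x_4 = (0.074000·675 + 0.041625·725 + 0.143875·600 + 0.307375·125) / 0.22666875 = 204.875 / 0.22666875 ≈ 903.85

x_1 = 2526.54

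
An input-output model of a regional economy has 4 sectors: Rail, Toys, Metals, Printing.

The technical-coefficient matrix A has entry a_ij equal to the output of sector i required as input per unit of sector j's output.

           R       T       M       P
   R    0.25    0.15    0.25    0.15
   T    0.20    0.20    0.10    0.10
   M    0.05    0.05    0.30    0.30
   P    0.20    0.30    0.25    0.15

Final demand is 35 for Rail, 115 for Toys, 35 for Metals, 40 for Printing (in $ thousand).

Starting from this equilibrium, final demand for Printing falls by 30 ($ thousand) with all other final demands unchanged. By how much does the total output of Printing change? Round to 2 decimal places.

Δx_P = -53.58

I − A =
  [   0.75    -0.15    -0.25    -0.15]
  [  -0.20     0.80    -0.10    -0.10]
  [  -0.05    -0.05     0.70    -0.30]
  [  -0.20    -0.30    -0.25     0.85]
Compute the cofactors C_ij = (−1)^(i+j)·(3×3 minor ij) of I−A; the adjugate is their transpose:
adj(I−A) = Cᵀ =
  [ 0.3805   0.1445   0.2135   0.1595]
  [ 0.1295   0.3415   0.1345   0.1105]
  [ 0.1080   0.1155   0.4260   0.1830]
  [ 0.1670   0.1885   0.2230   0.3820]
det(I−A) = Σ_j (I−A)_1j·C_1j = (0.75)(0.3805) + (-0.15)(0.1295) + (-0.25)(0.1080) + (-0.15)(0.1670) = 0.2139
(I − A)⁻¹ = adj(I−A) / det(I−A) ≈
  [   1.7789     0.6755     0.9981     0.7457]
  [   0.6054     1.5965     0.6288     0.5166]
  [   0.5049     0.5400     1.9916     0.8555]
  [   0.7807     0.8813     1.0425     1.7859]
Δx = (I − A)⁻¹ Δd with Δd having -30 in the Printing component and 0 elsewhere.
So Δx_P = L_PP · (-30), where L_PP = adj(I−A)_PP / det(I−A) = 0.3820 / 0.2139.
Δx_P = 0.3820 × (-30) / 0.2139 = -11.46 / 0.2139 ≈ -53.58.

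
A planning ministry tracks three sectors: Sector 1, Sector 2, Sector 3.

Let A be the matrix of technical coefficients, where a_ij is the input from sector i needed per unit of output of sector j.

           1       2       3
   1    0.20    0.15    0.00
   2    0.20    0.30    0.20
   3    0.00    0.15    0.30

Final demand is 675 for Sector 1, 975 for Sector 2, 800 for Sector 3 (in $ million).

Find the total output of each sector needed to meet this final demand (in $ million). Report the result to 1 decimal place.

x_1 = 1259.0, x_2 = 2214.7, x_3 = 1617.4

I − A =
  [   0.80    -0.15     0.00]
  [  -0.20     0.70    -0.20]
  [   0.00    -0.15     0.70]
Cofactors of I−A, C_ij = (−1)^(i+j)·(minor ij) (rows/columns in the sector order above):
  C_11 = (0.70)(0.70) − (-0.20)(-0.15) = 0.4600
  C_12 = −[(-0.20)(0.70) − (-0.20)(0.00)] = 0.1400
  C_13 = (-0.20)(-0.15) − (0.70)(0.00) = 0.0300
  C_21 = −[(-0.15)(0.70) − (0.00)(-0.15)] = 0.1050
  C_22 = (0.80)(0.70) − (0.00)(0.00) = 0.5600
  C_23 = −[(0.80)(-0.15) − (-0.15)(0.00)] = 0.1200
  C_31 = (-0.15)(-0.20) − (0.00)(0.70) = 0.0300
  C_32 = −[(0.80)(-0.20) − (0.00)(-0.20)] = 0.1600
  C_33 = (0.80)(0.70) − (-0.15)(-0.20) = 0.5300
det(I−A) = Σ_j (I−A)_1j·C_1j = (0.80)(0.4600) + (-0.15)(0.1400) + (0.00)(0.0300) = 0.3470
adj(I−A) = Cᵀ =
  [ 0.4600   0.1050   0.0300]
  [ 0.1400   0.5600   0.1600]
  [ 0.0300   0.1200   0.5300]
(I − A)⁻¹ = adj(I−A) / det(I−A) ≈
  [   1.3256     0.3026     0.0865]
  [   0.4035     1.6138     0.4611]
  [   0.0865     0.3458     1.5274]
x = (I − A)⁻¹ d = adj(I−A)·d / det(I−A), with det(I−A) = 0.3470:
  x_1 = (0.4600·675 + 0.1050·975 + 0.0300·800) / 0.3470 = 436.875 / 0.3470 ≈ 1259.0
  x_2 = (0.1400·675 + 0.5600·975 + 0.1600·800) / 0.3470 = 768.50 / 0.3470 ≈ 2214.7
  x_3 = (0.0300·675 + 0.1200·975 + 0.5300·800) / 0.3470 = 561.25 / 0.3470 ≈ 1617.4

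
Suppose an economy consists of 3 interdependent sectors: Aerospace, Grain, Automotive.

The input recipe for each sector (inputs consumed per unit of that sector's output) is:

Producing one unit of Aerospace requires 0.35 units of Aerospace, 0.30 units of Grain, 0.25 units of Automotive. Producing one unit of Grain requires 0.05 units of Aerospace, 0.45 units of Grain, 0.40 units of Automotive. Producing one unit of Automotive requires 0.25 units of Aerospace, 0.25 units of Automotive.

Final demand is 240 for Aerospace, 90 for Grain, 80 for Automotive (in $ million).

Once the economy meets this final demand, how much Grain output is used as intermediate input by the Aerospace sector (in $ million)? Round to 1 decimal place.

z_21 = 190.7

I − A =
  [   0.65    -0.05    -0.25]
  [  -0.30     0.55     0.00]
  [  -0.25    -0.40     0.75]
Cofactors of I−A, C_ij = (−1)^(i+j)·(minor ij) (rows/columns in the sector order above):
  C_11 = (0.55)(0.75) − (0.00)(-0.40) = 0.4125
  C_12 = −[(-0.30)(0.75) − (0.00)(-0.25)] = 0.2250
  C_13 = (-0.30)(-0.40) − (0.55)(-0.25) = 0.2575
  C_21 = −[(-0.05)(0.75) − (-0.25)(-0.40)] = 0.1375
  C_22 = (0.65)(0.75) − (-0.25)(-0.25) = 0.4250
  C_23 = −[(0.65)(-0.40) − (-0.05)(-0.25)] = 0.2725
  C_31 = (-0.05)(0.00) − (-0.25)(0.55) = 0.1375
  C_32 = −[(0.65)(0.00) − (-0.25)(-0.30)] = 0.0750
  C_33 = (0.65)(0.55) − (-0.05)(-0.30) = 0.3425
det(I−A) = Σ_j (I−A)_1j·C_1j = (0.65)(0.4125) + (-0.05)(0.2250) + (-0.25)(0.2575) = 0.1925
adj(I−A) = Cᵀ =
  [ 0.4125   0.1375   0.1375]
  [ 0.2250   0.4250   0.0750]
  [ 0.2575   0.2725   0.3425]
(I − A)⁻¹ = adj(I−A) / det(I−A) ≈
  [   2.1429     0.7143     0.7143]
  [   1.1688     2.2078     0.3896]
  [   1.3377     1.4156     1.7792]
First solve x = (I − A)⁻¹ d = adj(I−A)·d / det(I−A); in particular x_1 = (0.4125·240 + 0.1375·90 + 0.1375·80) / 0.1925 = 122.375 / 0.1925 ≈ 635.714.
Intermediate flow from 2 to 1: z_21 = a_21 · x_1 = 0.30 × 122.375 / 0.1925 = 36.7125 / 0.1925 ≈ 190.7.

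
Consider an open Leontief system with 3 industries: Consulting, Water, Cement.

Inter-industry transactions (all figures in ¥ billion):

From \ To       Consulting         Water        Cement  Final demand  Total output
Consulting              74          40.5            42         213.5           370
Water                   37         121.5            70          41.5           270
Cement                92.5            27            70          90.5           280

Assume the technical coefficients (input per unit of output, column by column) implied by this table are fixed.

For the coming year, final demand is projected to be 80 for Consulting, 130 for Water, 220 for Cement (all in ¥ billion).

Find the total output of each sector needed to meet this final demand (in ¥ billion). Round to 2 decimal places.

Technical coefficients a_ij = z_ij / X_j:
  a_11 = 74/370 = 0.20, a_21 = 37/370 = 0.10, a_31 = 92.5/370 = 0.25
  a_12 = 40.5/270 = 0.15, a_22 = 121.5/270 = 0.45, a_32 = 27/270 = 0.10
  a_13 = 42/280 = 0.15, a_23 = 70/280 = 0.25, a_33 = 70/280 = 0.25
I − A =
  [   0.80    -0.15    -0.15]
  [  -0.10     0.55    -0.25]
  [  -0.25    -0.10     0.75]
Cofactors of I−A, C_ij = (−1)^(i+j)·(minor ij) (rows/columns in the sector order above):
  C_11 = (0.55)(0.75) − (-0.25)(-0.10) = 0.3875
  C_12 = −[(-0.10)(0.75) − (-0.25)(-0.25)] = 0.1375
  C_13 = (-0.10)(-0.10) − (0.55)(-0.25) = 0.1475
  C_21 = −[(-0.15)(0.75) − (-0.15)(-0.10)] = 0.1275
  C_22 = (0.80)(0.75) − (-0.15)(-0.25) = 0.5625
  C_23 = −[(0.80)(-0.10) − (-0.15)(-0.25)] = 0.1175
  C_31 = (-0.15)(-0.25) − (-0.15)(0.55) = 0.1200
  C_32 = −[(0.80)(-0.25) − (-0.15)(-0.10)] = 0.2150
  C_33 = (0.80)(0.55) − (-0.15)(-0.10) = 0.4250
det(I−A) = Σ_j (I−A)_1j·C_1j = (0.80)(0.3875) + (-0.15)(0.1375) + (-0.15)(0.1475) = 0.26725
adj(I−A) = Cᵀ =
  [ 0.3875   0.1275   0.1200]
  [ 0.1375   0.5625   0.2150]
  [ 0.1475   0.1175   0.4250]
(I − A)⁻¹ = adj(I−A) / det(I−A) ≈
  [   1.4500     0.4771     0.4490]
  [   0.5145     2.1048     0.8045]
  [   0.5519     0.4397     1.5903]
x = (I − A)⁻¹ d = adj(I−A)·d / det(I−A), with det(I−A) = 0.26725:
  x_1 = (0.3875·80 + 0.1275·130 + 0.1200·220) / 0.26725 = 73.975 / 0.26725 ≈ 276.80
  x_2 = (0.1375·80 + 0.5625·130 + 0.2150·220) / 0.26725 = 131.425 / 0.26725 ≈ 491.77
  x_3 = (0.1475·80 + 0.1175·130 + 0.4250·220) / 0.26725 = 120.575 / 0.26725 ≈ 451.17

x_1 = 276.80, x_2 = 491.77, x_3 = 451.17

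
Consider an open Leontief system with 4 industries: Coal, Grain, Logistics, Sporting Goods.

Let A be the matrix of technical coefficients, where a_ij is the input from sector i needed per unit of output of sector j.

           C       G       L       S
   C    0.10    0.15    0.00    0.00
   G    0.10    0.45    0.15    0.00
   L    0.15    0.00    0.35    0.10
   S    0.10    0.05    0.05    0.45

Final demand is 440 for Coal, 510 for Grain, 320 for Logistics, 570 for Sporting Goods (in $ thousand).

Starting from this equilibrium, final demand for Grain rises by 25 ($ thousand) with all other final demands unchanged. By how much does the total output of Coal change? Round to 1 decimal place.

I − A =
  [   0.90    -0.15     0.00     0.00]
  [  -0.10     0.55    -0.15     0.00]
  [  -0.15     0.00     0.65    -0.10]
  [  -0.10    -0.05    -0.05     0.55]
Compute the cofactors C_ij = (−1)^(i+j)·(3×3 minor ij) of I−A; the adjugate is their transpose:
adj(I−A) = Cᵀ =
  [ 0.193125   0.052875   0.012375   0.002250]
  [ 0.049125   0.317250   0.074250   0.013500]
  [ 0.051375   0.018375   0.264000   0.048000]
  [ 0.044250   0.040125   0.033000   0.308625]
det(I−A) = Σ_j (I−A)_1j·C_1j = (0.90)(0.193125) + (-0.15)(0.049125) + (0.00)(0.051375) + (0.00)(0.044250) = 0.16644375
(I − A)⁻¹ = adj(I−A) / det(I−A) ≈
  [   1.1603     0.3177     0.0743     0.0135]
  [   0.2951     1.9060     0.4461     0.0811]
  [   0.3087     0.1104     1.5861     0.2884]
  [   0.2659     0.2411     0.1983     1.8542]
Δx = (I − A)⁻¹ Δd with Δd having +25 in the Grain component and 0 elsewhere.
So Δx_C = L_CG · (+25), where L_CG = adj(I−A)_CG / det(I−A) = 0.052875 / 0.16644375.
Δx_C = 0.052875 × (+25) / 0.16644375 = 1.321875 / 0.16644375 ≈ 7.9.

Δx_C = 7.9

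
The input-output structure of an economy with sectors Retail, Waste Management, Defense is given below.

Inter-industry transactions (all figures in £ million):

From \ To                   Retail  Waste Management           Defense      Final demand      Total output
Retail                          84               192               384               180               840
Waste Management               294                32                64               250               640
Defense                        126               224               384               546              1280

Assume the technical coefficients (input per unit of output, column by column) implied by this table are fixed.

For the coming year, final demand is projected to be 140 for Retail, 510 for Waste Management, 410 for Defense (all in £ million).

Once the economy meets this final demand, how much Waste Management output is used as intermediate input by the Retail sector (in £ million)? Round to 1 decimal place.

Technical coefficients a_ij = z_ij / X_j:
  a_RR = 84/840 = 0.10, a_WR = 294/840 = 0.35, a_DR = 126/840 = 0.15
  a_RW = 192/640 = 0.30, a_WW = 32/640 = 0.05, a_DW = 224/640 = 0.35
  a_RD = 384/1280 = 0.30, a_WD = 64/1280 = 0.05, a_DD = 384/1280 = 0.30
I − A =
  [   0.90    -0.30    -0.30]
  [  -0.35     0.95    -0.05]
  [  -0.15    -0.35     0.70]
Cofactors of I−A, C_ij = (−1)^(i+j)·(minor ij) (rows/columns in the sector order above):
  C_11 = (0.95)(0.70) − (-0.05)(-0.35) = 0.6475
  C_12 = −[(-0.35)(0.70) − (-0.05)(-0.15)] = 0.2525
  C_13 = (-0.35)(-0.35) − (0.95)(-0.15) = 0.2650
  C_21 = −[(-0.30)(0.70) − (-0.30)(-0.35)] = 0.3150
  C_22 = (0.90)(0.70) − (-0.30)(-0.15) = 0.5850
  C_23 = −[(0.90)(-0.35) − (-0.30)(-0.15)] = 0.3600
  C_31 = (-0.30)(-0.05) − (-0.30)(0.95) = 0.3000
  C_32 = −[(0.90)(-0.05) − (-0.30)(-0.35)] = 0.1500
  C_33 = (0.90)(0.95) − (-0.30)(-0.35) = 0.7500
det(I−A) = Σ_j (I−A)_1j·C_1j = (0.90)(0.6475) + (-0.30)(0.2525) + (-0.30)(0.2650) = 0.4275
adj(I−A) = Cᵀ =
  [ 0.6475   0.3150   0.3000]
  [ 0.2525   0.5850   0.1500]
  [ 0.2650   0.3600   0.7500]
(I − A)⁻¹ = adj(I−A) / det(I−A) ≈
  [   1.5146     0.7368     0.7018]
  [   0.5906     1.3684     0.3509]
  [   0.6199     0.8421     1.7544]
First solve x = (I − A)⁻¹ d = adj(I−A)·d / det(I−A); in particular x_R = (0.6475·140 + 0.3150·510 + 0.3000·410) / 0.4275 = 374.30 / 0.4275 ≈ 875.556.
Intermediate flow from W to R: z_WR = a_WR · x_R = 0.35 × 374.30 / 0.4275 = 131.005 / 0.4275 ≈ 306.4.

z_WR = 306.4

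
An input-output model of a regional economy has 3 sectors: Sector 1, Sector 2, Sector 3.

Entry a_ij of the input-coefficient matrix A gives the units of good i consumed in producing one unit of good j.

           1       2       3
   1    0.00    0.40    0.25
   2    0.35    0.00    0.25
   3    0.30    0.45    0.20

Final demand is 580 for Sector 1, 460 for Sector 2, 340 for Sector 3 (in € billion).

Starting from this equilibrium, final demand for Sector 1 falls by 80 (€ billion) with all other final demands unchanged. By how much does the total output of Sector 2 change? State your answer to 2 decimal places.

I − A =
  [   1.00    -0.40    -0.25]
  [  -0.35     1.00    -0.25]
  [  -0.30    -0.45     0.80]
Cofactors of I−A, C_ij = (−1)^(i+j)·(minor ij) (rows/columns in the sector order above):
  C_11 = (1.00)(0.80) − (-0.25)(-0.45) = 0.6875
  C_12 = −[(-0.35)(0.80) − (-0.25)(-0.30)] = 0.3550
  C_13 = (-0.35)(-0.45) − (1.00)(-0.30) = 0.4575
  C_21 = −[(-0.40)(0.80) − (-0.25)(-0.45)] = 0.4325
  C_22 = (1.00)(0.80) − (-0.25)(-0.30) = 0.7250
  C_23 = −[(1.00)(-0.45) − (-0.40)(-0.30)] = 0.5700
  C_31 = (-0.40)(-0.25) − (-0.25)(1.00) = 0.3500
  C_32 = −[(1.00)(-0.25) − (-0.25)(-0.35)] = 0.3375
  C_33 = (1.00)(1.00) − (-0.40)(-0.35) = 0.8600
det(I−A) = Σ_j (I−A)_1j·C_1j = (1.00)(0.6875) + (-0.40)(0.3550) + (-0.25)(0.4575) = 0.431125
adj(I−A) = Cᵀ =
  [ 0.6875   0.4325   0.3500]
  [ 0.3550   0.7250   0.3375]
  [ 0.4575   0.5700   0.8600]
(I − A)⁻¹ = adj(I−A) / det(I−A) ≈
  [   1.5947     1.0032     0.8118]
  [   0.8234     1.6816     0.7828]
  [   1.0612     1.3221     1.9948]
Δx = (I − A)⁻¹ Δd with Δd having -80 in the Sector 1 component and 0 elsewhere.
So Δx_2 = L_21 · (-80), where L_21 = adj(I−A)_21 / det(I−A) = 0.3550 / 0.431125.
Δx_2 = 0.3550 × (-80) / 0.431125 = -28.40 / 0.431125 ≈ -65.87.

Δx_2 = -65.87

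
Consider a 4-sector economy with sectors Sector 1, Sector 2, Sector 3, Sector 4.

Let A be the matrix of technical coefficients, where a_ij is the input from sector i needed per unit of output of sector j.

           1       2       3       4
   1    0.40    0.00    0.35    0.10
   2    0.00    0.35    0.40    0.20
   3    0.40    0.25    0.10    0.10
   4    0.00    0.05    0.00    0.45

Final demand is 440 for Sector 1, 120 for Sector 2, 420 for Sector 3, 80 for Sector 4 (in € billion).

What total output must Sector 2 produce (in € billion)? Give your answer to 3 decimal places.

I − A =
  [   0.60     0.00    -0.35    -0.10]
  [   0.00     0.65    -0.40    -0.20]
  [  -0.40    -0.25     0.90    -0.10]
  [   0.00    -0.05     0.00     0.55]
Compute the cofactors C_ij = (−1)^(i+j)·(3×3 minor ij) of I−A; the adjugate is their transpose:
adj(I−A) = Cᵀ =
  [ 0.255750   0.054375   0.123625   0.088750]
  [ 0.088000   0.220000   0.132000   0.120000]
  [ 0.139000   0.087500   0.208500   0.095000]
  [ 0.008000   0.020000   0.012000   0.200000]
det(I−A) = Σ_j (I−A)_1j·C_1j = (0.60)(0.255750) + (0.00)(0.088000) + (-0.35)(0.139000) + (-0.10)(0.008000) = 0.1040
(I − A)⁻¹ = adj(I−A) / det(I−A) ≈
  [   2.4591     0.5228     1.1887     0.8534]
  [   0.8462     2.1154     1.2692     1.1538]
  [   1.3365     0.8413     2.0048     0.9135]
  [   0.0769     0.1923     0.1154     1.9231]
x = (I − A)⁻¹ d = adj(I−A)·d / det(I−A), with det(I−A) = 0.1040:
  x_1 = (0.255750·440 + 0.054375·120 + 0.123625·420 + 0.088750·80) / 0.1040 = 178.0775 / 0.1040 ≈ 1712.284
  x_2 = (0.088000·440 + 0.220000·120 + 0.132000·420 + 0.120000·80) / 0.1040 = 130.16 / 0.1040 ≈ 1251.538
  x_3 = (0.139000·440 + 0.087500·120 + 0.208500·420 + 0.095000·80) / 0.1040 = 166.83 / 0.1040 ≈ 1604.135
  x_4 = (0.008000·440 + 0.020000·120 + 0.012000·420 + 0.200000·80) / 0.1040 = 26.96 / 0.1040 ≈ 259.231

x_2 = 1251.538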